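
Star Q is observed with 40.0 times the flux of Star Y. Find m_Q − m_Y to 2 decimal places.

m_Q − m_Y = −2.5 log₁₀(F_Q/F_Y) = −2.5 log₁₀(40.0) = −2.5 × (1.602) = -4.005.

-4.01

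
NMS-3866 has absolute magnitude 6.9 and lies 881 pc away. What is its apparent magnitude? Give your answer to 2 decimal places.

16.62

m = M + 5 log₁₀(d/10 pc) = 6.9 + 5 log₁₀(881/10)
  = 6.9 + 5 × 1.945 = 6.9 + 9.72 = 16.62.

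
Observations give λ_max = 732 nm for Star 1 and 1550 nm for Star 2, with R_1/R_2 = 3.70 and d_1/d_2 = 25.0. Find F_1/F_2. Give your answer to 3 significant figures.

0.440

Wien's law: T_1/T_2 = λ_2/λ_1 = 1550/732 = 2.117.
L_1/L_2 = (R_1/R_2)²(T_1/T_2)⁴ = (3.70)²(2.117)⁴ = 275.2.
F_1/F_2 = (L_1/L_2)/(d_1/d_2)² = 275.2/(25.0)² = 0.4404.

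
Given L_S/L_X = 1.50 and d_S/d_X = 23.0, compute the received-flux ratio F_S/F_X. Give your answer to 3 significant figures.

F = L/(4πd²), so F_S/F_X = (L_S/L_X) / (d_S/d_X)²
= 1.50 / (23.0)² = 1.50 / 529.0 = 0.002836.

0.00284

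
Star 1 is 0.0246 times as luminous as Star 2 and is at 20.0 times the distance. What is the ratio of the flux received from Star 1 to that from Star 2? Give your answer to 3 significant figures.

6.15×10^-5

F = L/(4πd²), so F_1/F_2 = (L_1/L_2) / (d_1/d_2)²
= 0.0246 / (20.0)² = 0.0246 / 400.0 = 6.150×10^-5.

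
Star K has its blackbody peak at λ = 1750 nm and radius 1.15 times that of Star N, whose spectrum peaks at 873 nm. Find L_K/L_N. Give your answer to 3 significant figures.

Wien's law gives T ∝ 1/λ_max, so T_K/T_N = λ_N/λ_K = 873/1750 = 0.4989.
Then L ∝ R²T⁴ gives L_K/L_N = (1.15)² × (0.4989)⁴ = 1.322 × 0.06193 = 0.08190.

0.0819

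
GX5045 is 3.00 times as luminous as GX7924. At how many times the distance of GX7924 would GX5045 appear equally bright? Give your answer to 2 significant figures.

Equal flux requires L_GX5045/d_GX5045² = L_GX7924/d_GX7924², so d_GX5045/d_GX7924 = √(L_GX5045/L_GX7924)
= √(3.00) = 1.732.

1.7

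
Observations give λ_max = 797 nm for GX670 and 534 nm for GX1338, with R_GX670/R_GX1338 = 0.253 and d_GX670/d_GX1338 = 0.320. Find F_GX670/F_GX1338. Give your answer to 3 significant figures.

Wien's law: T_GX670/T_GX1338 = λ_GX1338/λ_GX670 = 534/797 = 0.6700.
L_GX670/L_GX1338 = (R_GX670/R_GX1338)²(T_GX670/T_GX1338)⁴ = (0.253)²(0.6700)⁴ = 0.01290.
F_GX670/F_GX1338 = (L_GX670/L_GX1338)/(d_GX670/d_GX1338)² = 0.01290/(0.320)² = 0.1260.

0.126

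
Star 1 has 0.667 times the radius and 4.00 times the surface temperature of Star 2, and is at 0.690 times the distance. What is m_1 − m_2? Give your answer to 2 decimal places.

L_1/L_2 = (0.667)²(4.00)⁴ = 113.9.
F_1/F_2 = (L_1/L_2)/(d_1/d_2)² = 113.9/0.4761 = 239.2.
m_1 − m_2 = −2.5 log₁₀(239.2) = -5.95.

-5.95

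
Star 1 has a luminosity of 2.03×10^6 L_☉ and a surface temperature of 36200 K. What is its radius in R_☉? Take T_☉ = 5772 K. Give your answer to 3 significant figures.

36.2 R_☉

R/R_☉ = √(L/L_☉) / (T/T_☉)² = √(2.03×10^6) / (6.272)²
       = 1425 / 39.33 = 36.22.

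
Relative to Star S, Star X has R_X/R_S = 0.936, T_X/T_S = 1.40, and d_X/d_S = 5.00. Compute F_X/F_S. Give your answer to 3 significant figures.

L_X/L_S = (R_X/R_S)²(T_X/T_S)⁴ = (0.936)² × (1.40)⁴ = 3.366.
F_X/F_S = (L_X/L_S)/(d_X/d_S)² = 3.366 / (5.00)² = 0.1346.

0.135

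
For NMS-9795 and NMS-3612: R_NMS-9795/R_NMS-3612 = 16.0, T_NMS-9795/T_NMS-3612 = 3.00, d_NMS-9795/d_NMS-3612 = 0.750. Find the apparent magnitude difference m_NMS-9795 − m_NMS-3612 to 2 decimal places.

-11.42

L_NMS-9795/L_NMS-3612 = (16.0)²(3.00)⁴ = 2.074×10^4.
F_NMS-9795/F_NMS-3612 = (L_NMS-9795/L_NMS-3612)/(d_NMS-9795/d_NMS-3612)² = 2.074×10^4/0.5625 = 3.686×10^4.
m_NMS-9795 − m_NMS-3612 = −2.5 log₁₀(3.686×10^4) = -11.42.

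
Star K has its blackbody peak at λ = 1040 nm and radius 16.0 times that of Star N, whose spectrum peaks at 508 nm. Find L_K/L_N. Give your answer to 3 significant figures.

14.6

Wien's law gives T ∝ 1/λ_max, so T_K/T_N = λ_N/λ_K = 508/1040 = 0.4885.
Then L ∝ R²T⁴ gives L_K/L_N = (16.0)² × (0.4885)⁴ = 256.0 × 0.05693 = 14.57.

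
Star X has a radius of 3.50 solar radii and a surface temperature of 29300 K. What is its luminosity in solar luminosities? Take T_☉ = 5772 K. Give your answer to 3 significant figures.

8.13×10^3 solar luminosities

L/L_☉ = (R/R_☉)² (T/T_☉)⁴ = (3.50)² × (29300/5772)⁴
       = 12.25 × (5.076)⁴ = 12.25 × 664.0 = 8134.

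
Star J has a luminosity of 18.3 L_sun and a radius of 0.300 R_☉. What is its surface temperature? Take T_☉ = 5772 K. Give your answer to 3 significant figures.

2.18×10^4 K

T/T_☉ = (L/L_☉)^(1/4) / (R/R_☉)^(1/2)
T = 5772 × (18.3)^(1/4) / √(0.300) = 5772 × 2.068 / 0.5477 = 2.180×10^4 K.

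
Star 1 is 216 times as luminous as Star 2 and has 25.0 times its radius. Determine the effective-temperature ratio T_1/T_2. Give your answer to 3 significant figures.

0.767

L ∝ R²T⁴ gives T ∝ (L/R²)^(1/4), so
T_1/T_2 = (216 / 25.0²)^(1/4) = (0.3456)^(1/4) = 0.7667.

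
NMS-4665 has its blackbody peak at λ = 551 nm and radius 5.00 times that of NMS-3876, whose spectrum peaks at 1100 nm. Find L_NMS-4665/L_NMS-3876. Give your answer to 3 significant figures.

Wien's law gives T ∝ 1/λ_max, so T_NMS-4665/T_NMS-3876 = λ_NMS-3876/λ_NMS-4665 = 1100/551 = 1.996.
Then L ∝ R²T⁴ gives L_NMS-4665/L_NMS-3876 = (5.00)² × (1.996)⁴ = 25.00 × 15.88 = 397.1.

397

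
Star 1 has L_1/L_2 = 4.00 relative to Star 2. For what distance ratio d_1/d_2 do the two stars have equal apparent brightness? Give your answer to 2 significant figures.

Equal flux requires L_1/d_1² = L_2/d_2², so d_1/d_2 = √(L_1/L_2)
= √(4.00) = 2.000.

2.0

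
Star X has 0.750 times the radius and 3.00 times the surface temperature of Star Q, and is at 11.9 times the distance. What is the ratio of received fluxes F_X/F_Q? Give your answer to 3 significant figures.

L_X/L_Q = (R_X/R_Q)²(T_X/T_Q)⁴ = (0.750)² × (3.00)⁴ = 45.56.
F_X/F_Q = (L_X/L_Q)/(d_X/d_Q)² = 45.56 / (11.9)² = 0.3217.

0.322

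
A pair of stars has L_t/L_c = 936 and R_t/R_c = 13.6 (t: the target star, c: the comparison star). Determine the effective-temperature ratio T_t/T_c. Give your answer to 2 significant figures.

L ∝ R²T⁴ gives T ∝ (L/R²)^(1/4), so
T_t/T_c = (936 / 13.6²)^(1/4) = (5.061)^(1/4) = 1.500.

1.5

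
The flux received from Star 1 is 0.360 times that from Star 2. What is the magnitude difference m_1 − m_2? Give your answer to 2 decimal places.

m_1 − m_2 = −2.5 log₁₀(F_1/F_2) = −2.5 log₁₀(0.360) = −2.5 × (-0.444) = 1.109.

1.11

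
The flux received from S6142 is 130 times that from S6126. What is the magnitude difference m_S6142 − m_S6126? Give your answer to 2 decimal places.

m_S6142 − m_S6126 = −2.5 log₁₀(F_S6142/F_S6126) = −2.5 log₁₀(130) = −2.5 × (2.114) = -5.285.

-5.28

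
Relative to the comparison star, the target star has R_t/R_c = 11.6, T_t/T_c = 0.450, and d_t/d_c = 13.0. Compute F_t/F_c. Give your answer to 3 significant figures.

0.0326

L_t/L_c = (R_t/R_c)²(T_t/T_c)⁴ = (11.6)² × (0.450)⁴ = 5.518.
F_t/F_c = (L_t/L_c)/(d_t/d_c)² = 5.518 / (13.0)² = 0.03265.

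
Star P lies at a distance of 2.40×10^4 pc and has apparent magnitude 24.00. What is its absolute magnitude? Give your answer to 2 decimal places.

M = m − 5 log₁₀(d/10 pc) = 24.00 − 5 log₁₀(2.40×10^4/10)
  = 24.00 − 5 × 3.380 = 24.00 − 16.90 = 7.10.

7.10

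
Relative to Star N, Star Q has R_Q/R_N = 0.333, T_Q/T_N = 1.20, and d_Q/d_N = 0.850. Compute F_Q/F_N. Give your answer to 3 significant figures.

0.318

L_Q/L_N = (R_Q/R_N)²(T_Q/T_N)⁴ = (0.333)² × (1.20)⁴ = 0.2299.
F_Q/F_N = (L_Q/L_N)/(d_Q/d_N)² = 0.2299 / (0.850)² = 0.3183.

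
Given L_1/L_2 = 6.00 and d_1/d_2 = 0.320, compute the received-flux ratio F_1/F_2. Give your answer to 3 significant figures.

58.6

F = L/(4πd²), so F_1/F_2 = (L_1/L_2) / (d_1/d_2)²
= 6.00 / (0.320)² = 6.00 / 0.1024 = 58.59.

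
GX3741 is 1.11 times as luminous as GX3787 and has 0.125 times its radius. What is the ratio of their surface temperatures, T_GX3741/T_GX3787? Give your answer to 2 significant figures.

L ∝ R²T⁴ gives T ∝ (L/R²)^(1/4), so
T_GX3741/T_GX3787 = (1.11 / 0.125²)^(1/4) = (71.04)^(1/4) = 2.903.

2.9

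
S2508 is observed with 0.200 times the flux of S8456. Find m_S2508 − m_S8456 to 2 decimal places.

1.75

m_S2508 − m_S8456 = −2.5 log₁₀(F_S2508/F_S8456) = −2.5 log₁₀(0.200) = −2.5 × (-0.699) = 1.747.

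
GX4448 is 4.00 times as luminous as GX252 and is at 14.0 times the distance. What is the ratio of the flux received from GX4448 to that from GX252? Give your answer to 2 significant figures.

0.020

F = L/(4πd²), so F_GX4448/F_GX252 = (L_GX4448/L_GX252) / (d_GX4448/d_GX252)²
= 4.00 / (14.0)² = 4.00 / 196.0 = 0.02041.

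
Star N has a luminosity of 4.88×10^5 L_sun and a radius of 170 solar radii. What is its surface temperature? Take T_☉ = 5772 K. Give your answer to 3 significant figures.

T/T_☉ = (L/L_☉)^(1/4) / (R/R_☉)^(1/2)
T = 5772 × (4.88×10^5)^(1/4) / √(170) = 5772 × 26.43 / 13.04 = 1.170×10^4 K.

1.17×10^4 K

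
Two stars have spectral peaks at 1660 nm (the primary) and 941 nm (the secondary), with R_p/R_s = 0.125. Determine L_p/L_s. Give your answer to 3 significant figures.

0.00161

Wien's law gives T ∝ 1/λ_max, so T_p/T_s = λ_s/λ_p = 941/1660 = 0.5669.
Then L ∝ R²T⁴ gives L_p/L_s = (0.125)² × (0.5669)⁴ = 0.01562 × 0.1033 = 0.001613.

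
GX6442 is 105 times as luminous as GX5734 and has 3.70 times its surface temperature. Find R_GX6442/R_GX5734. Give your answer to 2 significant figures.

L ∝ R²T⁴ gives R ∝ √L / T², so
R_GX6442/R_GX5734 = √(105) / (3.70)² = 10.25 / 13.69 = 0.7485.

0.75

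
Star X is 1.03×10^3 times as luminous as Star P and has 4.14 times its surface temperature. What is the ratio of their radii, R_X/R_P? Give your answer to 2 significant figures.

1.9

L ∝ R²T⁴ gives R ∝ √L / T², so
R_X/R_P = √(1.03×10^3) / (4.14)² = 32.09 / 17.14 = 1.872.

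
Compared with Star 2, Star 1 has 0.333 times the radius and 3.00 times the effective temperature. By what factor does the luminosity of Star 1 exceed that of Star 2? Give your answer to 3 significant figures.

8.98

From the Stefan–Boltzmann law, L ∝ R²T⁴, so
L_1/L_2 = (R_1/R_2)² (T_1/T_2)⁴ = (0.333)² × (3.00)⁴ = 0.1109 × 81.00 = 8.982.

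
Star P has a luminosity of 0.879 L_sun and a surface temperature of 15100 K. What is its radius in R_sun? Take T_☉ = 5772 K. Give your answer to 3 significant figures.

R/R_☉ = √(L/L_☉) / (T/T_☉)² = √(0.879) / (2.616)²
       = 0.9375 / 6.844 = 0.1370.

0.137 R_sun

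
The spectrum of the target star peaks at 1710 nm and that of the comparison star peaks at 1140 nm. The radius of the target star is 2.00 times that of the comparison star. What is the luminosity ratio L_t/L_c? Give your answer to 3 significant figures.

Wien's law gives T ∝ 1/λ_max, so T_t/T_c = λ_c/λ_t = 1140/1710 = 0.6667.
Then L ∝ R²T⁴ gives L_t/L_c = (2.00)² × (0.6667)⁴ = 4.000 × 0.1975 = 0.7901.

0.790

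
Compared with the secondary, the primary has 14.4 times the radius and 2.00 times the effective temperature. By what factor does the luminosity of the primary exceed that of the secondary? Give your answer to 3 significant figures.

3.32×10^3

From the Stefan–Boltzmann law, L ∝ R²T⁴, so
L_p/L_s = (R_p/R_s)² (T_p/T_s)⁴ = (14.4)² × (2.00)⁴ = 207.4 × 16.00 = 3318.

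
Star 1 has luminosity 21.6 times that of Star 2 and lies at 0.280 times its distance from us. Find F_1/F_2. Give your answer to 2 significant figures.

F = L/(4πd²), so F_1/F_2 = (L_1/L_2) / (d_1/d_2)²
= 21.6 / (0.280)² = 21.6 / 0.07840 = 275.5.

2.8×10^2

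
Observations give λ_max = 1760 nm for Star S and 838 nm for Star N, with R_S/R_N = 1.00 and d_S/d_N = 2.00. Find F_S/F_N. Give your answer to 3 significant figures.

0.0128

Wien's law: T_S/T_N = λ_N/λ_S = 838/1760 = 0.4761.
L_S/L_N = (R_S/R_N)²(T_S/T_N)⁴ = (1.00)²(0.4761)⁴ = 0.05140.
F_S/F_N = (L_S/L_N)/(d_S/d_N)² = 0.05140/(2.00)² = 0.01285.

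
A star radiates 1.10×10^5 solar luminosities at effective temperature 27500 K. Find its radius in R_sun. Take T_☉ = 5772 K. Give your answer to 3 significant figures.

R/R_☉ = √(L/L_☉) / (T/T_☉)² = √(1.10×10^5) / (4.764)²
       = 331.7 / 22.70 = 14.61.

14.6 R_sun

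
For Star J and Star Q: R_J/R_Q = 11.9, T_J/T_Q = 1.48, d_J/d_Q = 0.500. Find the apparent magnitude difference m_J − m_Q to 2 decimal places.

-8.59

L_J/L_Q = (11.9)²(1.48)⁴ = 679.4.
F_J/F_Q = (L_J/L_Q)/(d_J/d_Q)² = 679.4/0.2500 = 2718.
m_J − m_Q = −2.5 log₁₀(2718) = -8.59.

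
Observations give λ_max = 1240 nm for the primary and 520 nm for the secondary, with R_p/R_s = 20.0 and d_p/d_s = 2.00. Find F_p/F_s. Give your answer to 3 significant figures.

Wien's law: T_p/T_s = λ_s/λ_p = 520/1240 = 0.4194.
L_p/L_s = (R_p/R_s)²(T_p/T_s)⁴ = (20.0)²(0.4194)⁴ = 12.37.
F_p/F_s = (L_p/L_s)/(d_p/d_s)² = 12.37/(2.00)² = 3.093.

3.09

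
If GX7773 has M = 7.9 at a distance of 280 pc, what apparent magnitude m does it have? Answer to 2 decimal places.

15.14

m = M + 5 log₁₀(d/10 pc) = 7.9 + 5 log₁₀(280/10)
  = 7.9 + 5 × 1.447 = 7.9 + 7.24 = 15.14.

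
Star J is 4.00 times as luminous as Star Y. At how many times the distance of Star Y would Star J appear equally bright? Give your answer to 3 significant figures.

2.00

Equal flux requires L_J/d_J² = L_Y/d_Y², so d_J/d_Y = √(L_J/L_Y)
= √(4.00) = 2.000.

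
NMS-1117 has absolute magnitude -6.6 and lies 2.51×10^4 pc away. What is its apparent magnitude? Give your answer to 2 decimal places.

10.40

m = M + 5 log₁₀(d/10 pc) = -6.6 + 5 log₁₀(2.51×10^4/10)
  = -6.6 + 5 × 3.400 = -6.6 + 17.00 = 10.40.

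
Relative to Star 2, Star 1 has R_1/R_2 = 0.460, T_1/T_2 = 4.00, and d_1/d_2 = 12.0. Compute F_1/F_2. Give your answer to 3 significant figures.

0.376

L_1/L_2 = (R_1/R_2)²(T_1/T_2)⁴ = (0.460)² × (4.00)⁴ = 54.17.
F_1/F_2 = (L_1/L_2)/(d_1/d_2)² = 54.17 / (12.0)² = 0.3762.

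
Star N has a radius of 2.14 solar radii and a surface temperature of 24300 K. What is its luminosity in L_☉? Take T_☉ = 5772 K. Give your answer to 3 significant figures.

L/L_☉ = (R/R_☉)² (T/T_☉)⁴ = (2.14)² × (24300/5772)⁴
       = 4.580 × (4.210)⁴ = 4.580 × 314.1 = 1439.

1.44×10^3 L_☉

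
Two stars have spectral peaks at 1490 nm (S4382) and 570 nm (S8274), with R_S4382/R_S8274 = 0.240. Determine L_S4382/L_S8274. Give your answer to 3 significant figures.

0.00123

Wien's law gives T ∝ 1/λ_max, so T_S4382/T_S8274 = λ_S8274/λ_S4382 = 570/1490 = 0.3826.
Then L ∝ R²T⁴ gives L_S4382/L_S8274 = (0.240)² × (0.3826)⁴ = 0.05760 × 0.02142 = 0.001234.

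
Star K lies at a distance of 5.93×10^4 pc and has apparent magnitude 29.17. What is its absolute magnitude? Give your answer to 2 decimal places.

M = m − 5 log₁₀(d/10 pc) = 29.17 − 5 log₁₀(5.93×10^4/10)
  = 29.17 − 5 × 3.773 = 29.17 − 18.87 = 10.30.

10.30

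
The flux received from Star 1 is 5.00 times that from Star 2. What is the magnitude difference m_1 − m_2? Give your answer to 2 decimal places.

m_1 − m_2 = −2.5 log₁₀(F_1/F_2) = −2.5 log₁₀(5.00) = −2.5 × (0.699) = -1.747.

-1.75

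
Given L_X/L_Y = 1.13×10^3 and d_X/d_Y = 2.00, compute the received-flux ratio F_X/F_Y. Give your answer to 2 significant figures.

2.8×10^2

F = L/(4πd²), so F_X/F_Y = (L_X/L_Y) / (d_X/d_Y)²
= 1.13×10^3 / (2.00)² = 1.13×10^3 / 4.000 = 282.5.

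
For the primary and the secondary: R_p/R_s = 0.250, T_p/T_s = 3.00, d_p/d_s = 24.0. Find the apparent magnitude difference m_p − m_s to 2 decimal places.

L_p/L_s = (0.250)²(3.00)⁴ = 5.062.
F_p/F_s = (L_p/L_s)/(d_p/d_s)² = 5.062/576.0 = 0.008789.
m_p − m_s = −2.5 log₁₀(0.008789) = 5.14.

5.14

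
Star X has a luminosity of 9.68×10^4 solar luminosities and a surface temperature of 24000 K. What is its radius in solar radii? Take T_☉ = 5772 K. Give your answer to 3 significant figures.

18.0 solar radii

R/R_☉ = √(L/L_☉) / (T/T_☉)² = √(9.68×10^4) / (4.158)²
       = 311.1 / 17.29 = 18.00.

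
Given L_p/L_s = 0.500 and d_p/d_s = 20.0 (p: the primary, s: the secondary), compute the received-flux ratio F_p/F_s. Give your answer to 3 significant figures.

0.00125

F = L/(4πd²), so F_p/F_s = (L_p/L_s) / (d_p/d_s)²
= 0.500 / (20.0)² = 0.500 / 400.0 = 0.001250.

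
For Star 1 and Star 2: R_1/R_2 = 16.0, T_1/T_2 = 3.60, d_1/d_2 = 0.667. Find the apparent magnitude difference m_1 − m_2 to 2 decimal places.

L_1/L_2 = (16.0)²(3.60)⁴ = 4.300×10^4.
F_1/F_2 = (L_1/L_2)/(d_1/d_2)² = 4.300×10^4/0.4449 = 9.665×10^4.
m_1 − m_2 = −2.5 log₁₀(9.665×10^4) = -12.46.

-12.46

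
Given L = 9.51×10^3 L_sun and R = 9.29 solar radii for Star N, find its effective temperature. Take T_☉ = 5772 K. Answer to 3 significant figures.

1.87×10^4 K

T/T_☉ = (L/L_☉)^(1/4) / (R/R_☉)^(1/2)
T = 5772 × (9.51×10^3)^(1/4) / √(9.29) = 5772 × 9.875 / 3.048 = 1.870×10^4 K.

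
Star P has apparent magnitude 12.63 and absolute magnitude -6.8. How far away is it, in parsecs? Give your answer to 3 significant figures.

7.69×10^4 pc

m − M = 5 log₁₀(d/10 pc)
12.63 − (-6.8) = 19.43 = 5 log₁₀(d/10)
d = 10 × 10^(19.43/5) = 10 × 10^3.886 = 7.691×10^4 pc.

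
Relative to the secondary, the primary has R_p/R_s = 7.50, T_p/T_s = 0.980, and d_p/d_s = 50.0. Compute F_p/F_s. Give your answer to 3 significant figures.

L_p/L_s = (R_p/R_s)²(T_p/T_s)⁴ = (7.50)² × (0.980)⁴ = 51.88.
F_p/F_s = (L_p/L_s)/(d_p/d_s)² = 51.88 / (50.0)² = 0.02075.

0.0208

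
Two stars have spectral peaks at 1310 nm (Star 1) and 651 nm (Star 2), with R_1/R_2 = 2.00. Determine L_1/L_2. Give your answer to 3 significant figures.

Wien's law gives T ∝ 1/λ_max, so T_1/T_2 = λ_2/λ_1 = 651/1310 = 0.4969.
Then L ∝ R²T⁴ gives L_1/L_2 = (2.00)² × (0.4969)⁴ = 4.000 × 0.06099 = 0.2439.

0.244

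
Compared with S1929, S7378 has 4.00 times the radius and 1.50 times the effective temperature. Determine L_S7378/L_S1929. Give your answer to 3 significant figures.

From the Stefan–Boltzmann law, L ∝ R²T⁴, so
L_S7378/L_S1929 = (R_S7378/R_S1929)² (T_S7378/T_S1929)⁴ = (4.00)² × (1.50)⁴ = 16.00 × 5.062 = 81.00.

81.0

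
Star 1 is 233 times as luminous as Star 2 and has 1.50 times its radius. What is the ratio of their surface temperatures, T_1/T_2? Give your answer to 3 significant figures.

3.19

L ∝ R²T⁴ gives T ∝ (L/R²)^(1/4), so
T_1/T_2 = (233 / 1.50²)^(1/4) = (103.6)^(1/4) = 3.190.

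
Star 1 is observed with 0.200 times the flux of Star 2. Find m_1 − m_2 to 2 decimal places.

1.75

m_1 − m_2 = −2.5 log₁₀(F_1/F_2) = −2.5 log₁₀(0.200) = −2.5 × (-0.699) = 1.747.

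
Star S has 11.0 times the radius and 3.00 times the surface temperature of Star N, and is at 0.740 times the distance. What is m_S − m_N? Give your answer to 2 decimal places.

L_S/L_N = (11.0)²(3.00)⁴ = 9801.
F_S/F_N = (L_S/L_N)/(d_S/d_N)² = 9801/0.5476 = 1.790×10^4.
m_S − m_N = −2.5 log₁₀(1.790×10^4) = -10.63.

-10.63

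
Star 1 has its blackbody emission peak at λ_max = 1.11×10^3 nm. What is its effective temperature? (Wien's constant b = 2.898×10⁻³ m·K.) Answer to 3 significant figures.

2.61×10^3 K

T = b/λ_max = 2.898×10⁻³ / (1.11×10^3×10⁻⁹) = 2611 K.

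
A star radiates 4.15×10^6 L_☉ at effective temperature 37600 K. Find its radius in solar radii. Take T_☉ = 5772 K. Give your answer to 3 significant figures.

R/R_☉ = √(L/L_☉) / (T/T_☉)² = √(4.15×10^6) / (6.514)²
       = 2037 / 42.43 = 48.01.

48.0 solar radii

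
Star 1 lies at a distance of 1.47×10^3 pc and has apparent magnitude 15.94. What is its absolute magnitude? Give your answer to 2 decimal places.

M = m − 5 log₁₀(d/10 pc) = 15.94 − 5 log₁₀(1.47×10^3/10)
  = 15.94 − 5 × 2.167 = 15.94 − 10.84 = 5.10.

5.10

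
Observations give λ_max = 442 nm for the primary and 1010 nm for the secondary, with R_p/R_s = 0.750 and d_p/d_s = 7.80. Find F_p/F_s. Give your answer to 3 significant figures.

0.252

Wien's law: T_p/T_s = λ_s/λ_p = 1010/442 = 2.285.
L_p/L_s = (R_p/R_s)²(T_p/T_s)⁴ = (0.750)²(2.285)⁴ = 15.34.
F_p/F_s = (L_p/L_s)/(d_p/d_s)² = 15.34/(7.80)² = 0.2521.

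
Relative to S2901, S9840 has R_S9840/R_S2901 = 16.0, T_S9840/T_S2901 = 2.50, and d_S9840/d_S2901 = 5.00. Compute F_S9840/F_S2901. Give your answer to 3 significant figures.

400

L_S9840/L_S2901 = (R_S9840/R_S2901)²(T_S9840/T_S2901)⁴ = (16.0)² × (2.50)⁴ = 1.000×10^4.
F_S9840/F_S2901 = (L_S9840/L_S2901)/(d_S9840/d_S2901)² = 1.000×10^4 / (5.00)² = 400.0.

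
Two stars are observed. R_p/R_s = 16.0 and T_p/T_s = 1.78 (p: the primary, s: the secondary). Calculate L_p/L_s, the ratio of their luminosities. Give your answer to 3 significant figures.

2.57×10^3

From the Stefan–Boltzmann law, L ∝ R²T⁴, so
L_p/L_s = (R_p/R_s)² (T_p/T_s)⁴ = (16.0)² × (1.78)⁴ = 256.0 × 10.04 = 2570.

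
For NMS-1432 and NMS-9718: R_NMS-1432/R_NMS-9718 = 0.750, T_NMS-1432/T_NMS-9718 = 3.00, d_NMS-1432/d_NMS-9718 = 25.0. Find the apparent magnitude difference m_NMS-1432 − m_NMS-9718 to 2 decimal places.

L_NMS-1432/L_NMS-9718 = (0.750)²(3.00)⁴ = 45.56.
F_NMS-1432/F_NMS-9718 = (L_NMS-1432/L_NMS-9718)/(d_NMS-1432/d_NMS-9718)² = 45.56/625.0 = 0.07290.
m_NMS-1432 − m_NMS-9718 = −2.5 log₁₀(0.07290) = 2.84.

2.84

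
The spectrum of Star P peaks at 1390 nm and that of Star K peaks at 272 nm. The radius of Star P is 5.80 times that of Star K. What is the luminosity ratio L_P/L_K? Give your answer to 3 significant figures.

0.0493

Wien's law gives T ∝ 1/λ_max, so T_P/T_K = λ_K/λ_P = 272/1390 = 0.1957.
Then L ∝ R²T⁴ gives L_P/L_K = (5.80)² × (0.1957)⁴ = 33.64 × 0.001466 = 0.04933.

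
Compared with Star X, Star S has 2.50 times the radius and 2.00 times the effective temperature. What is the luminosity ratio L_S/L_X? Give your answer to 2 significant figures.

1.0×10^2

From the Stefan–Boltzmann law, L ∝ R²T⁴, so
L_S/L_X = (R_S/R_X)² (T_S/T_X)⁴ = (2.50)² × (2.00)⁴ = 6.250 × 16.00 = 100.0.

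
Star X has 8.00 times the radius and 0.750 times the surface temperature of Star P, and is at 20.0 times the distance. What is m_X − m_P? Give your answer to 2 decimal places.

3.24

L_X/L_P = (8.00)²(0.750)⁴ = 20.25.
F_X/F_P = (L_X/L_P)/(d_X/d_P)² = 20.25/400.0 = 0.05063.
m_X − m_P = −2.5 log₁₀(0.05063) = 3.24.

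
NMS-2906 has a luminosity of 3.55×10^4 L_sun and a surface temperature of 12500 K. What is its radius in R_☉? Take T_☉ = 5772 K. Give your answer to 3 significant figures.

40.2 R_☉

R/R_☉ = √(L/L_☉) / (T/T_☉)² = √(3.55×10^4) / (2.166)²
       = 188.4 / 4.690 = 40.17.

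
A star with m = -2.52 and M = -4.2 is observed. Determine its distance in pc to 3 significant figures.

m − M = 5 log₁₀(d/10 pc)
-2.52 − (-4.2) = 1.68 = 5 log₁₀(d/10)
d = 10 × 10^(1.68/5) = 10 × 10^0.336 = 21.68 pc.

21.7 pc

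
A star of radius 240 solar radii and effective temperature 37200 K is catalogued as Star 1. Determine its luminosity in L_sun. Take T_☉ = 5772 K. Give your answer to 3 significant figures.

L/L_☉ = (R/R_☉)² (T/T_☉)⁴ = (240)² × (37200/5772)⁴
       = 5.760×10^4 × (6.445)⁴ = 5.760×10^4 × 1725 = 9.938×10^7.

9.94×10^7 L_sun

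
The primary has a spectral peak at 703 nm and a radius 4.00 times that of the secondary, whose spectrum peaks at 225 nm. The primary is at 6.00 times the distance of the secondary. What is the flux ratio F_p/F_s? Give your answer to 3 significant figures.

Wien's law: T_p/T_s = λ_s/λ_p = 225/703 = 0.3201.
L_p/L_s = (R_p/R_s)²(T_p/T_s)⁴ = (4.00)²(0.3201)⁴ = 0.1679.
F_p/F_s = (L_p/L_s)/(d_p/d_s)² = 0.1679/(6.00)² = 0.004664.

0.00466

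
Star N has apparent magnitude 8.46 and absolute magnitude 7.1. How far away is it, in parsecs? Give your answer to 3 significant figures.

m − M = 5 log₁₀(d/10 pc)
8.46 − (7.1) = 1.36 = 5 log₁₀(d/10)
d = 10 × 10^(1.36/5) = 10 × 10^0.272 = 18.71 pc.

18.7 pc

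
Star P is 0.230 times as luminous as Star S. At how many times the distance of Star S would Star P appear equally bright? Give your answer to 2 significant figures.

Equal flux requires L_P/d_P² = L_S/d_S², so d_P/d_S = √(L_P/L_S)
= √(0.230) = 0.4796.

0.48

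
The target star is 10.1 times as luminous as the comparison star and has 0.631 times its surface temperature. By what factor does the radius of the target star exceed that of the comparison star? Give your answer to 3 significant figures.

L ∝ R²T⁴ gives R ∝ √L / T², so
R_t/R_c = √(10.1) / (0.631)² = 3.178 / 0.3982 = 7.982.

7.98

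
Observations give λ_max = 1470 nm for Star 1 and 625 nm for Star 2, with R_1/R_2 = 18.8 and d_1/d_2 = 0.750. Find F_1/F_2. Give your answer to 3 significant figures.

Wien's law: T_1/T_2 = λ_2/λ_1 = 625/1470 = 0.4252.
L_1/L_2 = (R_1/R_2)²(T_1/T_2)⁴ = (18.8)²(0.4252)⁴ = 11.55.
F_1/F_2 = (L_1/L_2)/(d_1/d_2)² = 11.55/(0.750)² = 20.53.

20.5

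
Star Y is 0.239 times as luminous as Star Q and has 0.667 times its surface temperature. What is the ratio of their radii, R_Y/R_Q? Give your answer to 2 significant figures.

1.1

L ∝ R²T⁴ gives R ∝ √L / T², so
R_Y/R_Q = √(0.239) / (0.667)² = 0.4889 / 0.4449 = 1.099.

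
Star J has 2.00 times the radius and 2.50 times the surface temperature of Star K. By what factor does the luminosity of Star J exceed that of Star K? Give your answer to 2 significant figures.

1.6×10^2

From the Stefan–Boltzmann law, L ∝ R²T⁴, so
L_J/L_K = (R_J/R_K)² (T_J/T_K)⁴ = (2.00)² × (2.50)⁴ = 4.000 × 39.06 = 156.2.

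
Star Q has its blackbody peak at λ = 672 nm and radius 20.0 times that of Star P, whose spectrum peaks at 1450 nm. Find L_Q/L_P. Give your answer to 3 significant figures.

8.67×10^3

Wien's law gives T ∝ 1/λ_max, so T_Q/T_P = λ_P/λ_Q = 1450/672 = 2.158.
Then L ∝ R²T⁴ gives L_Q/L_P = (20.0)² × (2.158)⁴ = 400.0 × 21.68 = 8671.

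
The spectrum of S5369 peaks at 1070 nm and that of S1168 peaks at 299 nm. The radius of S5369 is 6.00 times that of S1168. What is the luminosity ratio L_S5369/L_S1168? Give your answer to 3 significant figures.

0.220

Wien's law gives T ∝ 1/λ_max, so T_S5369/T_S1168 = λ_S1168/λ_S5369 = 299/1070 = 0.2794.
Then L ∝ R²T⁴ gives L_S5369/L_S1168 = (6.00)² × (0.2794)⁴ = 36.00 × 0.006097 = 0.2195.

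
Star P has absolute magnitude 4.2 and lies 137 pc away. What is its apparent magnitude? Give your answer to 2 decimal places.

9.88

m = M + 5 log₁₀(d/10 pc) = 4.2 + 5 log₁₀(137/10)
  = 4.2 + 5 × 1.137 = 4.2 + 5.68 = 9.88.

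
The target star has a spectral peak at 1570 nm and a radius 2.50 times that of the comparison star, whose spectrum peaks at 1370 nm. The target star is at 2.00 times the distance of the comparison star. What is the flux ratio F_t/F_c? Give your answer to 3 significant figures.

Wien's law: T_t/T_c = λ_c/λ_t = 1370/1570 = 0.8726.
L_t/L_c = (R_t/R_c)²(T_t/T_c)⁴ = (2.50)²(0.8726)⁴ = 3.624.
F_t/F_c = (L_t/L_c)/(d_t/d_c)² = 3.624/(2.00)² = 0.9059.

0.906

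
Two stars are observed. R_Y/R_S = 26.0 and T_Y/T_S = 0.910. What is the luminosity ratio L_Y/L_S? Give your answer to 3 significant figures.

From the Stefan–Boltzmann law, L ∝ R²T⁴, so
L_Y/L_S = (R_Y/R_S)² (T_Y/T_S)⁴ = (26.0)² × (0.910)⁴ = 676.0 × 0.6857 = 463.6.

464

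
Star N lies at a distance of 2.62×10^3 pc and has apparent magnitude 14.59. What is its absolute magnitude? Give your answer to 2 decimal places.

M = m − 5 log₁₀(d/10 pc) = 14.59 − 5 log₁₀(2.62×10^3/10)
  = 14.59 − 5 × 2.418 = 14.59 − 12.09 = 2.50.

2.50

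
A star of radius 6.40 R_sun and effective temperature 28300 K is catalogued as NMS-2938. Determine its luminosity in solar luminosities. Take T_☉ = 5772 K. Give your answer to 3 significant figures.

L/L_☉ = (R/R_☉)² (T/T_☉)⁴ = (6.40)² × (28300/5772)⁴
       = 40.96 × (4.903)⁴ = 40.96 × 577.9 = 2.367×10^4.

2.37×10^4 solar luminosities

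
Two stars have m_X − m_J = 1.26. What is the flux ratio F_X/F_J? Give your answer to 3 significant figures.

F_X/F_J = 10^(−(m_X − m_J)/2.5) = 10^(-1.26/2.5) = 10^-0.504 = 0.3133.

0.313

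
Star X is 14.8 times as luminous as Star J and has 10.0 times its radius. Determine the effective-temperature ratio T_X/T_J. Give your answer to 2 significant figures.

L ∝ R²T⁴ gives T ∝ (L/R²)^(1/4), so
T_X/T_J = (14.8 / 10.0²)^(1/4) = (0.1480)^(1/4) = 0.6202.

0.62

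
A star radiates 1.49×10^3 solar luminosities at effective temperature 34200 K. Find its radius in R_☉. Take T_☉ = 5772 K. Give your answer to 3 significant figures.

R/R_☉ = √(L/L_☉) / (T/T_☉)² = √(1.49×10^3) / (5.925)²
       = 38.60 / 35.11 = 1.099.

1.10 R_☉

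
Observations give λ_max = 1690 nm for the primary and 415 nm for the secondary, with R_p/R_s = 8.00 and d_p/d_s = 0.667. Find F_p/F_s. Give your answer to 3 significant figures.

Wien's law: T_p/T_s = λ_s/λ_p = 415/1690 = 0.2456.
L_p/L_s = (R_p/R_s)²(T_p/T_s)⁴ = (8.00)²(0.2456)⁴ = 0.2327.
F_p/F_s = (L_p/L_s)/(d_p/d_s)² = 0.2327/(0.667)² = 0.5231.

0.523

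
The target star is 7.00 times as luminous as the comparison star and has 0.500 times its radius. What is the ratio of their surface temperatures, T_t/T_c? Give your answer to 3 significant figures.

2.30

L ∝ R²T⁴ gives T ∝ (L/R²)^(1/4), so
T_t/T_c = (7.00 / 0.500²)^(1/4) = (28.00)^(1/4) = 2.300.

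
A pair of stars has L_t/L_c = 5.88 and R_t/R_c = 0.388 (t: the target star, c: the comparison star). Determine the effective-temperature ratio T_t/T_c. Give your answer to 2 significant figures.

L ∝ R²T⁴ gives T ∝ (L/R²)^(1/4), so
T_t/T_c = (5.88 / 0.388²)^(1/4) = (39.06)^(1/4) = 2.500.

2.5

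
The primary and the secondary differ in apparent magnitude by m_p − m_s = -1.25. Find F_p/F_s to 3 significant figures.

3.16

F_p/F_s = 10^(−(m_p − m_s)/2.5) = 10^(1.25/2.5) = 10^0.500 = 3.162.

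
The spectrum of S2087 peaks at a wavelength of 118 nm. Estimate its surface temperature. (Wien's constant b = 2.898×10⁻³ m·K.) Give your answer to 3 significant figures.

2.46×10^4 K

T = b/λ_max = 2.898×10⁻³ / (118×10⁻⁹) = 2.456×10^4 K.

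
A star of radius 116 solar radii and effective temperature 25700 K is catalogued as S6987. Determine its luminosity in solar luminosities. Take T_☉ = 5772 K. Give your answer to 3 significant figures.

L/L_☉ = (R/R_☉)² (T/T_☉)⁴ = (116)² × (25700/5772)⁴
       = 1.346×10^4 × (4.453)⁴ = 1.346×10^4 × 393.0 = 5.289×10^6.

5.29×10^6 solar luminosities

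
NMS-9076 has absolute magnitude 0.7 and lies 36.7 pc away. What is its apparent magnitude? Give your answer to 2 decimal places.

m = M + 5 log₁₀(d/10 pc) = 0.7 + 5 log₁₀(36.7/10)
  = 0.7 + 5 × 0.565 = 0.7 + 2.82 = 3.52.

3.52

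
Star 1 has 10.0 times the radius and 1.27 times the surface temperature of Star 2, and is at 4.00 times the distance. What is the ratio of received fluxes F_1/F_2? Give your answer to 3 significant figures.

16.3

L_1/L_2 = (R_1/R_2)²(T_1/T_2)⁴ = (10.0)² × (1.27)⁴ = 260.1.
F_1/F_2 = (L_1/L_2)/(d_1/d_2)² = 260.1 / (4.00)² = 16.26.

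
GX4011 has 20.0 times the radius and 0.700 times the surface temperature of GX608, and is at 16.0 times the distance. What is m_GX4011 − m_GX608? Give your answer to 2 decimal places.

1.06

L_GX4011/L_GX608 = (20.0)²(0.700)⁴ = 96.04.
F_GX4011/F_GX608 = (L_GX4011/L_GX608)/(d_GX4011/d_GX608)² = 96.04/256.0 = 0.3752.
m_GX4011 − m_GX608 = −2.5 log₁₀(0.3752) = 1.06.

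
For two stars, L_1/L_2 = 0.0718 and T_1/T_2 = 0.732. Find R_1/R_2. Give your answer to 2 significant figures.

0.50

L ∝ R²T⁴ gives R ∝ √L / T², so
R_1/R_2 = √(0.0718) / (0.732)² = 0.2680 / 0.5358 = 0.5001.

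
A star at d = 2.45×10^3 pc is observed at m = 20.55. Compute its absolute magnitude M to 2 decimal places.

8.60

M = m − 5 log₁₀(d/10 pc) = 20.55 − 5 log₁₀(2.45×10^3/10)
  = 20.55 − 5 × 2.389 = 20.55 − 11.95 = 8.60.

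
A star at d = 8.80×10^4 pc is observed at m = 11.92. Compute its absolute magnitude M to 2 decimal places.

-7.80

M = m − 5 log₁₀(d/10 pc) = 11.92 − 5 log₁₀(8.80×10^4/10)
  = 11.92 − 5 × 3.944 = 11.92 − 19.72 = -7.80.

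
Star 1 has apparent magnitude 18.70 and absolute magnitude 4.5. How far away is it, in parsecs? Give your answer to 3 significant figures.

6.92×10^3 pc

m − M = 5 log₁₀(d/10 pc)
18.70 − (4.5) = 14.20 = 5 log₁₀(d/10)
d = 10 × 10^(14.20/5) = 10 × 10^2.840 = 6918 pc.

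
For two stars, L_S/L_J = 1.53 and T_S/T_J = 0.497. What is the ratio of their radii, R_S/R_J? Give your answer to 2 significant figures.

L ∝ R²T⁴ gives R ∝ √L / T², so
R_S/R_J = √(1.53) / (0.497)² = 1.237 / 0.2470 = 5.008.

5.0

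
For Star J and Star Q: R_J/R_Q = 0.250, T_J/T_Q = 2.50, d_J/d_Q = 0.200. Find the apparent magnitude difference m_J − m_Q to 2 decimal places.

L_J/L_Q = (0.250)²(2.50)⁴ = 2.441.
F_J/F_Q = (L_J/L_Q)/(d_J/d_Q)² = 2.441/0.04000 = 61.04.
m_J − m_Q = −2.5 log₁₀(61.04) = -4.46.

-4.46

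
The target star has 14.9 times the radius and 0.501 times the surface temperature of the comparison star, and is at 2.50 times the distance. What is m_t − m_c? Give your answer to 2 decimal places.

-0.87

L_t/L_c = (14.9)²(0.501)⁴ = 13.99.
F_t/F_c = (L_t/L_c)/(d_t/d_c)² = 13.99/6.250 = 2.238.
m_t − m_c = −2.5 log₁₀(2.238) = -0.87.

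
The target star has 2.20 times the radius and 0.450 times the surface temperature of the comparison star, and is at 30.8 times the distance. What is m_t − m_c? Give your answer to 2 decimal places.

9.20

L_t/L_c = (2.20)²(0.450)⁴ = 0.1985.
F_t/F_c = (L_t/L_c)/(d_t/d_c)² = 0.1985/948.6 = 2.092×10^-4.
m_t − m_c = −2.5 log₁₀(2.092×10^-4) = 9.20.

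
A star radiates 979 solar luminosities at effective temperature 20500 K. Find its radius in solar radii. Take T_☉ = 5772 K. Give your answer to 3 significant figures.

R/R_☉ = √(L/L_☉) / (T/T_☉)² = √(979) / (3.552)²
       = 31.29 / 12.61 = 2.480.

2.48 solar radii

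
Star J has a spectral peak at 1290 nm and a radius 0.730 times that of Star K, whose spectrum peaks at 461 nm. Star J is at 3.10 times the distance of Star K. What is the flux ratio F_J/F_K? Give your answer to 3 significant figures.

9.04×10^-4

Wien's law: T_J/T_K = λ_K/λ_J = 461/1290 = 0.3574.
L_J/L_K = (R_J/R_K)²(T_J/T_K)⁴ = (0.730)²(0.3574)⁴ = 0.008691.
F_J/F_K = (L_J/L_K)/(d_J/d_K)² = 0.008691/(3.10)² = 9.044×10^-4.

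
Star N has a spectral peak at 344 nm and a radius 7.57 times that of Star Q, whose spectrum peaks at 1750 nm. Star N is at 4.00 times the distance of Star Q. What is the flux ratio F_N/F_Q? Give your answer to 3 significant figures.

2.40×10^3

Wien's law: T_N/T_Q = λ_Q/λ_N = 1750/344 = 5.087.
L_N/L_Q = (R_N/R_Q)²(T_N/T_Q)⁴ = (7.57)²(5.087)⁴ = 3.838×10^4.
F_N/F_Q = (L_N/L_Q)/(d_N/d_Q)² = 3.838×10^4/(4.00)² = 2399.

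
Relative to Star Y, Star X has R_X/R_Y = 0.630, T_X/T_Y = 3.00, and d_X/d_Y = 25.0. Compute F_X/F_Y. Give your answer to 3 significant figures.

0.0514

L_X/L_Y = (R_X/R_Y)²(T_X/T_Y)⁴ = (0.630)² × (3.00)⁴ = 32.15.
F_X/F_Y = (L_X/L_Y)/(d_X/d_Y)² = 32.15 / (25.0)² = 0.05144.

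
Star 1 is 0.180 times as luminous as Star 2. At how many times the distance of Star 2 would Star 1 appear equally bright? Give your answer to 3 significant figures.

0.424

Equal flux requires L_1/d_1² = L_2/d_2², so d_1/d_2 = √(L_1/L_2)
= √(0.180) = 0.4243.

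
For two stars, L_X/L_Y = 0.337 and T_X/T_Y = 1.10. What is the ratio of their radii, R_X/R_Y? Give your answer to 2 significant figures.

L ∝ R²T⁴ gives R ∝ √L / T², so
R_X/R_Y = √(0.337) / (1.10)² = 0.5805 / 1.210 = 0.4798.

0.48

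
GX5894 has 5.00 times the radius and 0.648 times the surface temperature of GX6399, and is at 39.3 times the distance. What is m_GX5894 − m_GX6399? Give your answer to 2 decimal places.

L_GX5894/L_GX6399 = (5.00)²(0.648)⁴ = 4.408.
F_GX5894/F_GX6399 = (L_GX5894/L_GX6399)/(d_GX5894/d_GX6399)² = 4.408/1544 = 0.002854.
m_GX5894 − m_GX6399 = −2.5 log₁₀(0.002854) = 6.36.

6.36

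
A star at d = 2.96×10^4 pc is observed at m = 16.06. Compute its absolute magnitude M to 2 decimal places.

-1.30

M = m − 5 log₁₀(d/10 pc) = 16.06 − 5 log₁₀(2.96×10^4/10)
  = 16.06 − 5 × 3.471 = 16.06 − 17.36 = -1.30.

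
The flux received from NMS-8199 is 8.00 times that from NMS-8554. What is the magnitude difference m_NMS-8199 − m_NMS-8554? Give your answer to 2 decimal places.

m_NMS-8199 − m_NMS-8554 = −2.5 log₁₀(F_NMS-8199/F_NMS-8554) = −2.5 log₁₀(8.00) = −2.5 × (0.903) = -2.258.

-2.26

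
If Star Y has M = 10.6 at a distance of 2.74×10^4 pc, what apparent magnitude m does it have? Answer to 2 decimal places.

27.79

m = M + 5 log₁₀(d/10 pc) = 10.6 + 5 log₁₀(2.74×10^4/10)
  = 10.6 + 5 × 3.438 = 10.6 + 17.19 = 27.79.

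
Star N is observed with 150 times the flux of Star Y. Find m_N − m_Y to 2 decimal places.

m_N − m_Y = −2.5 log₁₀(F_N/F_Y) = −2.5 log₁₀(150) = −2.5 × (2.176) = -5.440.

-5.44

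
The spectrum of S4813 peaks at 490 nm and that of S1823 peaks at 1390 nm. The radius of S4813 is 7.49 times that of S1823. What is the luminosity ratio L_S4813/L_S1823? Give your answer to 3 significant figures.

3.63×10^3

Wien's law gives T ∝ 1/λ_max, so T_S4813/T_S1823 = λ_S1823/λ_S4813 = 1390/490 = 2.837.
Then L ∝ R²T⁴ gives L_S4813/L_S1823 = (7.49)² × (2.837)⁴ = 56.10 × 64.76 = 3633.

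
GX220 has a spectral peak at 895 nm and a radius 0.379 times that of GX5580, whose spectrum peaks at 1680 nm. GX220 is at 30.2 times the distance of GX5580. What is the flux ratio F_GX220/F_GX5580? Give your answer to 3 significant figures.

0.00196

Wien's law: T_GX220/T_GX5580 = λ_GX5580/λ_GX220 = 1680/895 = 1.877.
L_GX220/L_GX5580 = (R_GX220/R_GX5580)²(T_GX220/T_GX5580)⁴ = (0.379)²(1.877)⁴ = 1.783.
F_GX220/F_GX5580 = (L_GX220/L_GX5580)/(d_GX220/d_GX5580)² = 1.783/(30.2)² = 0.001955.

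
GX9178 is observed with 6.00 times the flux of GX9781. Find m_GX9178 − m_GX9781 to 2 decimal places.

m_GX9178 − m_GX9781 = −2.5 log₁₀(F_GX9178/F_GX9781) = −2.5 log₁₀(6.00) = −2.5 × (0.778) = -1.945.

-1.95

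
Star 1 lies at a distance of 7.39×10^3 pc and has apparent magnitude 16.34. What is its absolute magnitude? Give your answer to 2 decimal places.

M = m − 5 log₁₀(d/10 pc) = 16.34 − 5 log₁₀(7.39×10^3/10)
  = 16.34 − 5 × 2.869 = 16.34 − 14.34 = 2.00.

2.00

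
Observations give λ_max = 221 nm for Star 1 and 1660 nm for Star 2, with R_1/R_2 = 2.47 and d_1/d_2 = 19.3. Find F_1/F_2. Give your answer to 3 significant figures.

52.1

Wien's law: T_1/T_2 = λ_2/λ_1 = 1660/221 = 7.511.
L_1/L_2 = (R_1/R_2)²(T_1/T_2)⁴ = (2.47)²(7.511)⁴ = 1.942×10^4.
F_1/F_2 = (L_1/L_2)/(d_1/d_2)² = 1.942×10^4/(19.3)² = 52.14.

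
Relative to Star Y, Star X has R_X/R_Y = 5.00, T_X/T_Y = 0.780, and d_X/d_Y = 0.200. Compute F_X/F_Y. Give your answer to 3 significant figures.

L_X/L_Y = (R_X/R_Y)²(T_X/T_Y)⁴ = (5.00)² × (0.780)⁴ = 9.254.
F_X/F_Y = (L_X/L_Y)/(d_X/d_Y)² = 9.254 / (0.200)² = 231.3.

231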